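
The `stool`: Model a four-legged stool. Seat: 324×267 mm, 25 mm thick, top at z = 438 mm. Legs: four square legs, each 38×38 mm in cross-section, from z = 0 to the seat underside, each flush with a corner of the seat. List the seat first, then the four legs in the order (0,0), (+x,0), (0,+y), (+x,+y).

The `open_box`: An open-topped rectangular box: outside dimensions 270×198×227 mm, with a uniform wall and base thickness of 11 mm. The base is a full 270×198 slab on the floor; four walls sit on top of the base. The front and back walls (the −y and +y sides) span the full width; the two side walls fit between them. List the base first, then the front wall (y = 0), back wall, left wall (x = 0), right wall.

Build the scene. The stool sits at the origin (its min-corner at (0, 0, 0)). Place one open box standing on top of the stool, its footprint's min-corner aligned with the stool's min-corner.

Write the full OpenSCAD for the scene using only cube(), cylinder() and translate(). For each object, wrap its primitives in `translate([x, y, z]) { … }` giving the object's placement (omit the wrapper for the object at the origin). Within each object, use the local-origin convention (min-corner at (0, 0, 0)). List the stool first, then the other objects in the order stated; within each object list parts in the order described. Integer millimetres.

translate([0, 0, 413]) cube([324, 267, 25]);
cube([38, 38, 413]);
translate([286, 0, 0]) cube([38, 38, 413]);
translate([0, 229, 0]) cube([38, 38, 413]);
translate([286, 229, 0]) cube([38, 38, 413]);
translate([0, 0, 438]) {
  cube([270, 198, 11]);
  translate([0, 0, 11]) cube([270, 11, 216]);
  translate([0, 187, 11]) cube([270, 11, 216]);
  translate([0, 11, 11]) cube([11, 176, 216]);
  translate([259, 11, 11]) cube([11, 176, 216]);
}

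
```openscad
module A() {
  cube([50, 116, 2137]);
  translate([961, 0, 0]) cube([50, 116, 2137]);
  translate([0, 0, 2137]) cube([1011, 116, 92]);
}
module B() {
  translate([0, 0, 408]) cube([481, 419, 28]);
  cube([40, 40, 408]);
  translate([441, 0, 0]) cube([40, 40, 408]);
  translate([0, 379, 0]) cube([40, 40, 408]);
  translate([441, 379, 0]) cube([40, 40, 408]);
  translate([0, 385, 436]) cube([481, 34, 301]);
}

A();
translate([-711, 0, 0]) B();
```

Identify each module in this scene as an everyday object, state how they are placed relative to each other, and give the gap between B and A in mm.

A is a door frame. B is a chair. The chair is on the floor beside the door frame on its −x side. The gap between the chair and the door frame is 230 mm.

The chair's nearest face is 230 mm from the door frame's −x face.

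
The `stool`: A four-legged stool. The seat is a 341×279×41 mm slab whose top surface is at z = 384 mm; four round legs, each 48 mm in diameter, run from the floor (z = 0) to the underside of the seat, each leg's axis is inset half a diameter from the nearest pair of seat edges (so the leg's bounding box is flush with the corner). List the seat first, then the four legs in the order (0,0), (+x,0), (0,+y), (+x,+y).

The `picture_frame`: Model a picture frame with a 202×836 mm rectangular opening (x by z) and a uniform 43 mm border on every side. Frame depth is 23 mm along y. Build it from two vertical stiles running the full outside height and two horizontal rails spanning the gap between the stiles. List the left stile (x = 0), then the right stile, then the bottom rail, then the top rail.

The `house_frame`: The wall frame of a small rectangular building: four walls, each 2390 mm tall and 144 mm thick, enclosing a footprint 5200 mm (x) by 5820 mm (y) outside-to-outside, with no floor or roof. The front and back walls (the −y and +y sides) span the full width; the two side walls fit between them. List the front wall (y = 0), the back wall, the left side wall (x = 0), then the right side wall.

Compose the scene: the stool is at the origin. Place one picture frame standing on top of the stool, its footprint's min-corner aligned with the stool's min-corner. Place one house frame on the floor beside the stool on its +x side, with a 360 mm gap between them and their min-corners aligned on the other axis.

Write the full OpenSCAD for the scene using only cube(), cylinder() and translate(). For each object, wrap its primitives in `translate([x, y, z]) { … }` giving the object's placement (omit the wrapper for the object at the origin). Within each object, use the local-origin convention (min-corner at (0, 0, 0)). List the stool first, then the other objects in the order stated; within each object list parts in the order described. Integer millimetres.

translate([0, 0, 343]) cube([341, 279, 41]);
translate([24, 24, 0]) cylinder(h = 343, r = 24);
translate([317, 24, 0]) cylinder(h = 343, r = 24);
translate([24, 255, 0]) cylinder(h = 343, r = 24);
translate([317, 255, 0]) cylinder(h = 343, r = 24);
translate([0, 0, 384]) {
  cube([43, 23, 922]);
  translate([245, 0, 0]) cube([43, 23, 922]);
  translate([43, 0, 0]) cube([202, 23, 43]);
  translate([43, 0, 879]) cube([202, 23, 43]);
}
translate([701, 0, 0]) {
  cube([5200, 144, 2390]);
  translate([0, 5676, 0]) cube([5200, 144, 2390]);
  translate([0, 144, 0]) cube([144, 5532, 2390]);
  translate([5056, 144, 0]) cube([144, 5532, 2390]);
}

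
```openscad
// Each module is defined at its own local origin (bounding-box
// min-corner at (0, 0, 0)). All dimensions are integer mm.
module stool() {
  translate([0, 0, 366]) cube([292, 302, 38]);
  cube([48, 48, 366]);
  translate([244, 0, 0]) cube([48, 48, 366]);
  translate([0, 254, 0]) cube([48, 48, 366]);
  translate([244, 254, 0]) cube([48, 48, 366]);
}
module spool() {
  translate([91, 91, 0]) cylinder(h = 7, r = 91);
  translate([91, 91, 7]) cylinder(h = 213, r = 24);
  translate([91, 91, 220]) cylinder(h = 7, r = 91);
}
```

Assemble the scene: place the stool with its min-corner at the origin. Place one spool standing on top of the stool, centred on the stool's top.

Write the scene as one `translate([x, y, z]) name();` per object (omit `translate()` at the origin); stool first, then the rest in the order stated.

stool();
translate([55, 60, 404]) spool();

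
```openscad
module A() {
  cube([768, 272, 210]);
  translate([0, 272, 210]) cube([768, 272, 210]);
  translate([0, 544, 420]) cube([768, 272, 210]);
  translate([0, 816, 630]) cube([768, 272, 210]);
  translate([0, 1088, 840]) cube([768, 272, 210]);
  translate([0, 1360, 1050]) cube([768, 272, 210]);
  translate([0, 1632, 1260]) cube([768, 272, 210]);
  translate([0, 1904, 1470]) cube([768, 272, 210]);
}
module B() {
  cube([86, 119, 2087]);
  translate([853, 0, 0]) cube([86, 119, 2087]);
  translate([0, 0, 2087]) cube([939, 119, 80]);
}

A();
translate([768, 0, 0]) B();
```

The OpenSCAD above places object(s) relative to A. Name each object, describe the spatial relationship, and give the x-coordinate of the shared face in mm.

The staircase's +x face and the door frame's −x face are both at x = 768 mm.

A is a staircase. B is a door frame. The door frame is against the staircase's +x side, with their −y faces flush. The x-coordinate of the shared face is 768 mm.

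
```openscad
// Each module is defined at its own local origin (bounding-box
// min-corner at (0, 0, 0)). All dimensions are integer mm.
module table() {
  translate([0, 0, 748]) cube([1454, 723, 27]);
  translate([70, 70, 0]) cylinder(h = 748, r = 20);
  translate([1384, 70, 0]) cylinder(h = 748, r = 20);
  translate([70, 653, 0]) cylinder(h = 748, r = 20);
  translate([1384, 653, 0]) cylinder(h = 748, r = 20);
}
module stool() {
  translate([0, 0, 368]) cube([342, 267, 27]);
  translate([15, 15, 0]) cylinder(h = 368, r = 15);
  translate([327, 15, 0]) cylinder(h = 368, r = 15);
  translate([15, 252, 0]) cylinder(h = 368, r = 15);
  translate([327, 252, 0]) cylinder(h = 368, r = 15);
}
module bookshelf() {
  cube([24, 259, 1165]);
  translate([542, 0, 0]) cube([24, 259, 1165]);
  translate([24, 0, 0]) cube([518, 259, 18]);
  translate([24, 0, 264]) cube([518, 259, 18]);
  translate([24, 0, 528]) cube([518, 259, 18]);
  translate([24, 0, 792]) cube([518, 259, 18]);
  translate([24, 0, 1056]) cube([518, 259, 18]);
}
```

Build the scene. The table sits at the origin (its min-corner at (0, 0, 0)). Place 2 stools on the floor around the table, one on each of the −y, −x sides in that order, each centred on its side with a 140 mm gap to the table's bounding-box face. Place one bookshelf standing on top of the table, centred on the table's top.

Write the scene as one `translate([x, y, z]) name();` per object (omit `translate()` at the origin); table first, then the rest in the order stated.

table();
translate([556, -407, 0]) stool();
translate([-482, 228, 0]) stool();
translate([444, 232, 775]) bookshelf();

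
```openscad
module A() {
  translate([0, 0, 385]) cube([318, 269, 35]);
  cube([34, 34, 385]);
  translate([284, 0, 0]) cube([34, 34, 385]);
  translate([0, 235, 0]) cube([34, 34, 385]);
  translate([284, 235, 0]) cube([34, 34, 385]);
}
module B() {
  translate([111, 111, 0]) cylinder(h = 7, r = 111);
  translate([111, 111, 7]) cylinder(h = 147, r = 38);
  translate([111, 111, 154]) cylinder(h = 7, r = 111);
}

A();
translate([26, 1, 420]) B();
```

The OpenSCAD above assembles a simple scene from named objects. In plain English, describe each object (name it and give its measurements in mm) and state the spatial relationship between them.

A is a four-legged stool. The seat is 318×269 mm, 35 mm thick, top at z = 420 mm. It stands on four square legs, each 34×34 mm in cross-section, from z = 0 to the seat underside, each flush with a corner of the seat.

B is a spool: two coaxial disc flanges of radius 111 mm and thickness 7 mm, joined by a core cylinder of radius 38 mm and height 147 mm. The lower flange rests on z = 0 and the three cylinders share a vertical axis.

The spool is on top of the stool.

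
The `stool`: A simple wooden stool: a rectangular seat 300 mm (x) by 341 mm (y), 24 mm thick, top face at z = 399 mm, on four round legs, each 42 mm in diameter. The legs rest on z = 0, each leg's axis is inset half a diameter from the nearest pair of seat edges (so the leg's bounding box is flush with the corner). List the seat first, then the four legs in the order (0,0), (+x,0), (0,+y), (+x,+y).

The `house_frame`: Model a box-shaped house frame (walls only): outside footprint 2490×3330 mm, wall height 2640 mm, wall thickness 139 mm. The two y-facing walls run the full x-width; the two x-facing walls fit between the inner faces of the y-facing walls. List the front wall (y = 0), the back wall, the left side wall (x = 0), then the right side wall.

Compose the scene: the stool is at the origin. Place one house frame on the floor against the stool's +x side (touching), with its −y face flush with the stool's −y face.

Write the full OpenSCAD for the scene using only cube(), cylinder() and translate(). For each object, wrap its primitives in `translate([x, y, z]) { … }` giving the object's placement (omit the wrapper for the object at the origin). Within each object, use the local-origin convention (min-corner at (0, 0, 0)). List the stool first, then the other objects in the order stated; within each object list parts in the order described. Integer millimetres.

translate([0, 0, 375]) cube([300, 341, 24]);
translate([21, 21, 0]) cylinder(h = 375, r = 21);
translate([279, 21, 0]) cylinder(h = 375, r = 21);
translate([21, 320, 0]) cylinder(h = 375, r = 21);
translate([279, 320, 0]) cylinder(h = 375, r = 21);
translate([300, 0, 0]) {
  cube([2490, 139, 2640]);
  translate([0, 3191, 0]) cube([2490, 139, 2640]);
  translate([0, 139, 0]) cube([139, 3052, 2640]);
  translate([2351, 139, 0]) cube([139, 3052, 2640]);
}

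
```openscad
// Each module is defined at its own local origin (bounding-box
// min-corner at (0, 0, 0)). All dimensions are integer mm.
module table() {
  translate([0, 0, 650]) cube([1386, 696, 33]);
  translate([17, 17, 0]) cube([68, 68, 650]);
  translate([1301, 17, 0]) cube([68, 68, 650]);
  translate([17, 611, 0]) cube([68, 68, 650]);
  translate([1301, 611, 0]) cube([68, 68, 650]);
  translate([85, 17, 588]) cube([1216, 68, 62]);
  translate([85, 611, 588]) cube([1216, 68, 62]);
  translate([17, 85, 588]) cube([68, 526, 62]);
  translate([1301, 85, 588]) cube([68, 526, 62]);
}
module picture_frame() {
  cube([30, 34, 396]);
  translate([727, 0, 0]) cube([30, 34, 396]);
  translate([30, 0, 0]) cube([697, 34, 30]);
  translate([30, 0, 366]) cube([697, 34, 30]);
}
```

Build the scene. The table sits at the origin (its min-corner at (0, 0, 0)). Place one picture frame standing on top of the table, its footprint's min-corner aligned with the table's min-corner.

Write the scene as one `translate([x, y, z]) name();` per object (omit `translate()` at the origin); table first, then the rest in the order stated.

table();
translate([0, 0, 683]) picture_frame();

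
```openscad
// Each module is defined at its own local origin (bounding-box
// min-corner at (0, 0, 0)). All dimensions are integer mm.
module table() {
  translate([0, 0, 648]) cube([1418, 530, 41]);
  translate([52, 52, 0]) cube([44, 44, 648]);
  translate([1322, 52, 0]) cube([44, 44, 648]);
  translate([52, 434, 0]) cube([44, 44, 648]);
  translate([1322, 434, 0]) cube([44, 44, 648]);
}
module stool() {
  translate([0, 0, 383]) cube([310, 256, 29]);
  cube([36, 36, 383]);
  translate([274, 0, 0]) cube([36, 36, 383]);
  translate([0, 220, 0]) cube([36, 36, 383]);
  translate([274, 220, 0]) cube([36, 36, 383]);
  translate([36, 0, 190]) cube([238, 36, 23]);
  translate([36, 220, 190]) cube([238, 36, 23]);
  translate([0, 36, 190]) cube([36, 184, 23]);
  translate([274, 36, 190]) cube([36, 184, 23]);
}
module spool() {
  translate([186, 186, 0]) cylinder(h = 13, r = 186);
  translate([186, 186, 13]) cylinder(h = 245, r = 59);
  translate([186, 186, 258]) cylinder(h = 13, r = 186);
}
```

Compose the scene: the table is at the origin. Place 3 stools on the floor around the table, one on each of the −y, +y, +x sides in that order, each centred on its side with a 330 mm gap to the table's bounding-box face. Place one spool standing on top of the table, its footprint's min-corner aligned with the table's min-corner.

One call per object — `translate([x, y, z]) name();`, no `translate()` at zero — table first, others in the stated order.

table();
translate([554, -586, 0]) stool();
translate([554, 860, 0]) stool();
translate([1748, 137, 0]) stool();
translate([0, 0, 689]) spool();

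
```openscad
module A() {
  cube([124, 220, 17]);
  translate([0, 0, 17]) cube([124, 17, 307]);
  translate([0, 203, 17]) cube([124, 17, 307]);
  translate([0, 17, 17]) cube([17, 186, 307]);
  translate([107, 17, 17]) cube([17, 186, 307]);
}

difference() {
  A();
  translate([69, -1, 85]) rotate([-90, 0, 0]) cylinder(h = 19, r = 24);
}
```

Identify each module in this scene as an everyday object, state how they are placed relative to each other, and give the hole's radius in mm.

A is an open box. The open box has a circular hole through its front wall. The hole's radius is 24 mm.

The subtracted cylinder has r = 24 mm.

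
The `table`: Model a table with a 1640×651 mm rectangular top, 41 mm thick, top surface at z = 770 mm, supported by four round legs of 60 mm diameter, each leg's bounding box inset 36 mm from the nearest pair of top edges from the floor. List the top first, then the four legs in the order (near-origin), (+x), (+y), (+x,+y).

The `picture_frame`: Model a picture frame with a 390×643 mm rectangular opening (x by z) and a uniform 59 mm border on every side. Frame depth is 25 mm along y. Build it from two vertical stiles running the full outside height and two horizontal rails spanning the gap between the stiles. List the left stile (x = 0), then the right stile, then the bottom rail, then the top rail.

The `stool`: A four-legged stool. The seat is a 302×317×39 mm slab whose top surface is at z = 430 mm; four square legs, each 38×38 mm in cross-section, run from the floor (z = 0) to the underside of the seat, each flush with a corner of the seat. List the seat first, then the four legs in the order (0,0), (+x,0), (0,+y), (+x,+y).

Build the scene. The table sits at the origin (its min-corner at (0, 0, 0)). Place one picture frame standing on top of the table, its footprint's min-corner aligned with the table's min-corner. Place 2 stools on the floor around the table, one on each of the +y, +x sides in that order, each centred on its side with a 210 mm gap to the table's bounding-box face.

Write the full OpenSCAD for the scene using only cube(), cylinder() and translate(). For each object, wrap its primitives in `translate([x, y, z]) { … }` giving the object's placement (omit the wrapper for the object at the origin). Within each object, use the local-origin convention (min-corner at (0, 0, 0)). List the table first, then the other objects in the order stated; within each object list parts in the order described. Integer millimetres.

translate([0, 0, 729]) cube([1640, 651, 41]);
translate([66, 66, 0]) cylinder(h = 729, r = 30);
translate([1574, 66, 0]) cylinder(h = 729, r = 30);
translate([66, 585, 0]) cylinder(h = 729, r = 30);
translate([1574, 585, 0]) cylinder(h = 729, r = 30);
translate([0, 0, 770]) {
  cube([59, 25, 761]);
  translate([449, 0, 0]) cube([59, 25, 761]);
  translate([59, 0, 0]) cube([390, 25, 59]);
  translate([59, 0, 702]) cube([390, 25, 59]);
}
translate([669, 861, 0]) {
  translate([0, 0, 391]) cube([302, 317, 39]);
  cube([38, 38, 391]);
  translate([264, 0, 0]) cube([38, 38, 391]);
  translate([0, 279, 0]) cube([38, 38, 391]);
  translate([264, 279, 0]) cube([38, 38, 391]);
}
translate([1850, 167, 0]) {
  translate([0, 0, 391]) cube([302, 317, 39]);
  cube([38, 38, 391]);
  translate([264, 0, 0]) cube([38, 38, 391]);
  translate([0, 279, 0]) cube([38, 38, 391]);
  translate([264, 279, 0]) cube([38, 38, 391]);
}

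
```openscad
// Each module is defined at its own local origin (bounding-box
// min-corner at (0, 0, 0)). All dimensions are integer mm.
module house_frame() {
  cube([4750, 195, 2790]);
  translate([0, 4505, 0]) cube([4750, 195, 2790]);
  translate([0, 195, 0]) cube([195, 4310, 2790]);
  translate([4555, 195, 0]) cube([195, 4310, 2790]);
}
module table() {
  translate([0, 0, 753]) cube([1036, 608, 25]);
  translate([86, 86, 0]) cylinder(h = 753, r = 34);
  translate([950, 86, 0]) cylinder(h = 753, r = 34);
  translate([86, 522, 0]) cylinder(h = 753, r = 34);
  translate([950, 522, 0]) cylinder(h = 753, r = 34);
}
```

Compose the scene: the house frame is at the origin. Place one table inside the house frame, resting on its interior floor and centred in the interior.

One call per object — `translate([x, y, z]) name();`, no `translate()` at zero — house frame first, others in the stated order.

house_frame();
translate([1857, 2046, 0]) table();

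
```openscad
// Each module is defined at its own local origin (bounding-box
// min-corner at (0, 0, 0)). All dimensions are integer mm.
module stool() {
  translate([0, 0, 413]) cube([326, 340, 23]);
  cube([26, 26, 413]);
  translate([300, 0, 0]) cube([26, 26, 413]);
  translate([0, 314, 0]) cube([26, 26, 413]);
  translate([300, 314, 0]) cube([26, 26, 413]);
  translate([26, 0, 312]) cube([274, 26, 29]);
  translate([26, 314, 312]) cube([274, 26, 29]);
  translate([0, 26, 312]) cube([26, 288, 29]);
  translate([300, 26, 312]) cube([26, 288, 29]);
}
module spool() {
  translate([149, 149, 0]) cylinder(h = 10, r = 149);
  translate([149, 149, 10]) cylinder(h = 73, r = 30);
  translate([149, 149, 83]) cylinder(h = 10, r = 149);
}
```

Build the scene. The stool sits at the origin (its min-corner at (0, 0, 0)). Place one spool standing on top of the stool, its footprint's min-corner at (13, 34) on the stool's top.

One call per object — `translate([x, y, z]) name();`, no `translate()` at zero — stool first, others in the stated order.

stool();
translate([13, 34, 436]) spool();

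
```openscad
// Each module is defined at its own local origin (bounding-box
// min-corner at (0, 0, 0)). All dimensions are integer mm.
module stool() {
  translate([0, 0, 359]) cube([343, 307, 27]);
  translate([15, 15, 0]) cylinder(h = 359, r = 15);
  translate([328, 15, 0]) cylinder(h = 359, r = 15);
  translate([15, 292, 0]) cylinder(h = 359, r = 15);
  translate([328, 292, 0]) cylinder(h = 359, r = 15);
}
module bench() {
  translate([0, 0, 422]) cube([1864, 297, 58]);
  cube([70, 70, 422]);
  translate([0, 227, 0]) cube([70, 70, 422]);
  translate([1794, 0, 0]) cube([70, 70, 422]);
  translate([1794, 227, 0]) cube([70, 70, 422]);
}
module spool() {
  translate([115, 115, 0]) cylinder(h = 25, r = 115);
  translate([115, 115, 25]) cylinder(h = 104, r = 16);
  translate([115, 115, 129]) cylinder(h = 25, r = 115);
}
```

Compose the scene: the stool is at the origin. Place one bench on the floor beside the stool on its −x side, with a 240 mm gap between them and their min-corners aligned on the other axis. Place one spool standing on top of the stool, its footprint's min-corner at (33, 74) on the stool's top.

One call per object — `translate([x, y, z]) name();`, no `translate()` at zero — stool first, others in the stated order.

stool();
translate([-2104, 0, 0]) bench();
translate([33, 74, 386]) spool();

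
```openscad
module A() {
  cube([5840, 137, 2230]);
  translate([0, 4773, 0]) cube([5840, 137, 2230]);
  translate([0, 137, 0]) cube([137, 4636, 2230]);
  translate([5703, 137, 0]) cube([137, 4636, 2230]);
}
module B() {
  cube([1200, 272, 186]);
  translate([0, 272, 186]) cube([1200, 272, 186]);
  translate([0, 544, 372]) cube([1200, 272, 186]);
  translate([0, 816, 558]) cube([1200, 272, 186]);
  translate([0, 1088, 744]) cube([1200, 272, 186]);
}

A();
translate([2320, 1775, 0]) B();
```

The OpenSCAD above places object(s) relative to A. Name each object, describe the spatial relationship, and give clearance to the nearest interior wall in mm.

A is a house frame. B is a staircase. The staircase sits inside the house frame, centred. The clearance to the nearest interior wall is 1638 mm.

Clearances: x = 2183, y = 1638; minimum 1638 mm.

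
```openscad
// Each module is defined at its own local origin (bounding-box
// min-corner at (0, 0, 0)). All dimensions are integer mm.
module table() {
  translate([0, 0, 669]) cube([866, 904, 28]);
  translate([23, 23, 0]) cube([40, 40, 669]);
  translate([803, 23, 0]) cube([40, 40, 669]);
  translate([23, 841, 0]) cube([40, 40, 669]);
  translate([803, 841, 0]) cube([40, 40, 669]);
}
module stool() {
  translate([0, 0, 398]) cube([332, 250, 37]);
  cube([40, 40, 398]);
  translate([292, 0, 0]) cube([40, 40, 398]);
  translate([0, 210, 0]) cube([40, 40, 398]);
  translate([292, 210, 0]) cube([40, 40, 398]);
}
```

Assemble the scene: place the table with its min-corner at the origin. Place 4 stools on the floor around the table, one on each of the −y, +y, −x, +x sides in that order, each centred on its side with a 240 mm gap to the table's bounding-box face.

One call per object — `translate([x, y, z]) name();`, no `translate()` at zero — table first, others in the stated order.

table();
translate([267, -490, 0]) stool();
translate([267, 1144, 0]) stool();
translate([-572, 327, 0]) stool();
translate([1106, 327, 0]) stool();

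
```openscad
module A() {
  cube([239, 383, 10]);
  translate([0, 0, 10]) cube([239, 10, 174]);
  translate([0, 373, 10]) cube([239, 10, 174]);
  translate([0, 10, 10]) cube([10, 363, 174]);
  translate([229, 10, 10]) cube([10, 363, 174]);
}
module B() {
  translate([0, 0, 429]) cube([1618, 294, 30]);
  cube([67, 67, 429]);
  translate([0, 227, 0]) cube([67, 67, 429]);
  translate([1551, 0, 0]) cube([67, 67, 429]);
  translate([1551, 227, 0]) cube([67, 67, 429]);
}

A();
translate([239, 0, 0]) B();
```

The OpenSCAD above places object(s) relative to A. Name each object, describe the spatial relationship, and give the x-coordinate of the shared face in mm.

A is an open box. B is a bench. The bench is against the open box's +x side, with their −y faces flush. The x-coordinate of the shared face is 239 mm.

The open box's +x face and the bench's −x face are both at x = 239 mm.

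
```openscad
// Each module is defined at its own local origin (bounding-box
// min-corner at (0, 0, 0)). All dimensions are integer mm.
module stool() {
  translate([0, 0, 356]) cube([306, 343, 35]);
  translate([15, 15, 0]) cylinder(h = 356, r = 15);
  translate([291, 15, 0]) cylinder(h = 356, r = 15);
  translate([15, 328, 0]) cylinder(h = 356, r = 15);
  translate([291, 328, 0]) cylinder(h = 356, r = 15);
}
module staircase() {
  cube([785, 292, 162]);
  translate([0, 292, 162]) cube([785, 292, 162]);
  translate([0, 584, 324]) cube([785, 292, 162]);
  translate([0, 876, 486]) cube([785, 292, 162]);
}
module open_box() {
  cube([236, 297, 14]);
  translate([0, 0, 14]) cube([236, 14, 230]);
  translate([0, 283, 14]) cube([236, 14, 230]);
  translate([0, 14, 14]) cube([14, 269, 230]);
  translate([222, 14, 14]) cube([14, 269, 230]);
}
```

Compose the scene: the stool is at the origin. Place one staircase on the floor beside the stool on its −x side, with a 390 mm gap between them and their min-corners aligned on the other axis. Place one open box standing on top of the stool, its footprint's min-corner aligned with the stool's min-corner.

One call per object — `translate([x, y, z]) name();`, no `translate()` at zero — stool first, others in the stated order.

stool();
translate([-1175, 0, 0]) staircase();
translate([0, 0, 391]) open_box();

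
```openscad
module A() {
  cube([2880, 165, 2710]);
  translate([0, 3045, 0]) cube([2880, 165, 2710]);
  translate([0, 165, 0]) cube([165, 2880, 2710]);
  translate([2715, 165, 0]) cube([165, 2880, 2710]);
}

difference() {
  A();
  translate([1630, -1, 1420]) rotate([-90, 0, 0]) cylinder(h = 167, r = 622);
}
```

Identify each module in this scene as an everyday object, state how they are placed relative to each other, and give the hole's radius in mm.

The subtracted cylinder has r = 622 mm.

A is a house frame. The house frame has a circular hole through its front wall. The hole's radius is 622 mm.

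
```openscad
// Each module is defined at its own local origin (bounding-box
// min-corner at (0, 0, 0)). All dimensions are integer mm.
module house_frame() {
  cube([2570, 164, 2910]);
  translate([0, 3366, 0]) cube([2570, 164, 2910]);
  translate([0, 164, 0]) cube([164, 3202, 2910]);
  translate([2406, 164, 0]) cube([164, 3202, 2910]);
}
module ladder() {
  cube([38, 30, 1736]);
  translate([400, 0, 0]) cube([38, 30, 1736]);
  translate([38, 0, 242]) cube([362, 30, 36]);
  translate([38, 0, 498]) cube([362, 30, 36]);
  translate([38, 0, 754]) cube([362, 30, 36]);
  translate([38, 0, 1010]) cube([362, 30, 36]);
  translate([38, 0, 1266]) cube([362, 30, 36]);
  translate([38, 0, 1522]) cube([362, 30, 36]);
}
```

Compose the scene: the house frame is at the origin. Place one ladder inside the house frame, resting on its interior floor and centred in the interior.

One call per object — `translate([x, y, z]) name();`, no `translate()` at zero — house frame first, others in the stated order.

house_frame();
translate([1066, 1750, 0]) ladder();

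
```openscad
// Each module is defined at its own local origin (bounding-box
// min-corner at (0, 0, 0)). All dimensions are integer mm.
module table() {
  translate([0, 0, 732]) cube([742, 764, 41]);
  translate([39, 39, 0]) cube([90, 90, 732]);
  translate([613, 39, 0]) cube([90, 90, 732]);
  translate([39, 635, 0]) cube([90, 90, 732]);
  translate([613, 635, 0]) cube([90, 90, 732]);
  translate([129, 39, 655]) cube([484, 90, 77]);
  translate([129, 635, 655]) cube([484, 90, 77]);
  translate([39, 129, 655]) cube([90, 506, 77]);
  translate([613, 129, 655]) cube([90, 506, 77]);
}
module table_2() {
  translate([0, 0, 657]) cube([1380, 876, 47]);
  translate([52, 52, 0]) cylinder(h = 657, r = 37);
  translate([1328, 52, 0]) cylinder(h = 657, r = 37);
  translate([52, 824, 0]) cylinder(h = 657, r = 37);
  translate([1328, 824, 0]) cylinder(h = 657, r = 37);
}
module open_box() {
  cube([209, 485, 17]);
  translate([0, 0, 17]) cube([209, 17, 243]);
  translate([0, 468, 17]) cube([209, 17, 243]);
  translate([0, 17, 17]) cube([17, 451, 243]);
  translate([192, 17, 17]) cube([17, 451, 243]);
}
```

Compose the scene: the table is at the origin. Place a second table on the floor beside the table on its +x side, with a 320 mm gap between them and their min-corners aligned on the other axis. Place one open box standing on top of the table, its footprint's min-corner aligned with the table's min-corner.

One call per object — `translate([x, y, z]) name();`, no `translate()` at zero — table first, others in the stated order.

table();
translate([1062, 0, 0]) table_2();
translate([0, 0, 773]) open_box();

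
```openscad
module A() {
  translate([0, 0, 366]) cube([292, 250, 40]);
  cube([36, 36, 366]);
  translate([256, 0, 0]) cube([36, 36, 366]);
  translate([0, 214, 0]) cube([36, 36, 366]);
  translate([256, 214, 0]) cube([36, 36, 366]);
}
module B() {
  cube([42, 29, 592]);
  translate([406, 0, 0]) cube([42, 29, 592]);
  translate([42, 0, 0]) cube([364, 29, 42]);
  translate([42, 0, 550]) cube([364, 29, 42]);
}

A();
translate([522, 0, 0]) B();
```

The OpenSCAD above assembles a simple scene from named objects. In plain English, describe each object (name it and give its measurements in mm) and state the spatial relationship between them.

A is a four-legged stool. The seat is 292×250 mm, 40 mm thick, top at z = 406 mm. It stands on four square legs, each 36×36 mm in cross-section, from z = 0 to the seat underside, each flush with a corner of the seat.

B is a picture frame with a 364×508 mm rectangular opening (x by z) and a uniform 42 mm border on every side. Frame depth is 29 mm along y. It is built from two vertical stiles running the full outside height and two horizontal rails spanning the gap between the stiles.

The picture frame is on the floor beside the stool on its +x side.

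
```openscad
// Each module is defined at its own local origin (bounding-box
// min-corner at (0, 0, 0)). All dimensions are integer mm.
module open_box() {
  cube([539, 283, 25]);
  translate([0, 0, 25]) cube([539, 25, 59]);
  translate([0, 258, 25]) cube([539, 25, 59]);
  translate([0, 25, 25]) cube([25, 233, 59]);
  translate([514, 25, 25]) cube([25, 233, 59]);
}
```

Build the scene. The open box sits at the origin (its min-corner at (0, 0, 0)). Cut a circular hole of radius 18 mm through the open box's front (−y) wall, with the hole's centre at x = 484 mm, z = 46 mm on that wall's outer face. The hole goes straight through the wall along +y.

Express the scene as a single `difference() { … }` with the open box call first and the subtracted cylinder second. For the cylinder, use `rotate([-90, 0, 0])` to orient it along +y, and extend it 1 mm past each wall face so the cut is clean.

difference() {
  open_box();
  translate([484, -1, 46]) rotate([-90, 0, 0]) cylinder(h = 27, r = 18);
}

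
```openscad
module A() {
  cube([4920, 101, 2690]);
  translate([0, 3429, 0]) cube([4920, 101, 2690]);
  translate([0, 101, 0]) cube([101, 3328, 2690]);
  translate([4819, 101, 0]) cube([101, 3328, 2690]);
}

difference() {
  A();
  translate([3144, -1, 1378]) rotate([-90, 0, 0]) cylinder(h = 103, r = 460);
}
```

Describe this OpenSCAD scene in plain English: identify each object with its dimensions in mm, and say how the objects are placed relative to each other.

A is the wall frame of a small rectangular building: four walls, each 2690 mm tall and 101 mm thick, enclosing a footprint 4920 mm (x) by 3530 mm (y) outside-to-outside, with no floor or roof. The front and back walls (the −y and +y sides) span the full width; the two side walls fit between them.

The house frame has a circular hole of radius 460 mm through its front wall, centred at (x = 3144, z = 1378).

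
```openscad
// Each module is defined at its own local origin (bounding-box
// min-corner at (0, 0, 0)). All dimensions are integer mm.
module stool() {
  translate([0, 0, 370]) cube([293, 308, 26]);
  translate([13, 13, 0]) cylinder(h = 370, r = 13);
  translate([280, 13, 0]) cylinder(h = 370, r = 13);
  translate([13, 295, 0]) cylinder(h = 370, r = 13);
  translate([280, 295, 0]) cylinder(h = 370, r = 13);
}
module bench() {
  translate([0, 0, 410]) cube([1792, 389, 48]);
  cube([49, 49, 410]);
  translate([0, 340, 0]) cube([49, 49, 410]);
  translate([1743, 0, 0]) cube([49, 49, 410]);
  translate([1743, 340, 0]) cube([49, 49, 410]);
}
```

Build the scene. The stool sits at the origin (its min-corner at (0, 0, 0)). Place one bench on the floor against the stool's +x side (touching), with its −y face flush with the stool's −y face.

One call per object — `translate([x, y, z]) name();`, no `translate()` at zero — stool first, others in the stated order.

stool();
translate([293, 0, 0]) bench();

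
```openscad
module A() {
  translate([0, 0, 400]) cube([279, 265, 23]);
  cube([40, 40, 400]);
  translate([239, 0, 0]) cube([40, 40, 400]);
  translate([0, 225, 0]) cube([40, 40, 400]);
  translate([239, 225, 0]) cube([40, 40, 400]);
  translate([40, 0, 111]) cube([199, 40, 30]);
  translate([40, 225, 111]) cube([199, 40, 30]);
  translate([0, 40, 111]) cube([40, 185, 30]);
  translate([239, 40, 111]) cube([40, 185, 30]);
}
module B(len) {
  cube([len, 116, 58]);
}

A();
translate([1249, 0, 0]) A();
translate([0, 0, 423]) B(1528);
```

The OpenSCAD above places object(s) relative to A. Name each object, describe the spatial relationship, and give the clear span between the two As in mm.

A is a stool. B is a beam. A beam spans the tops of two stools. The clear span between the two stools is 970 mm.

Second stool starts at x = 1249; first ends at x = 279; clear span = 1249 − 279 = 970 mm.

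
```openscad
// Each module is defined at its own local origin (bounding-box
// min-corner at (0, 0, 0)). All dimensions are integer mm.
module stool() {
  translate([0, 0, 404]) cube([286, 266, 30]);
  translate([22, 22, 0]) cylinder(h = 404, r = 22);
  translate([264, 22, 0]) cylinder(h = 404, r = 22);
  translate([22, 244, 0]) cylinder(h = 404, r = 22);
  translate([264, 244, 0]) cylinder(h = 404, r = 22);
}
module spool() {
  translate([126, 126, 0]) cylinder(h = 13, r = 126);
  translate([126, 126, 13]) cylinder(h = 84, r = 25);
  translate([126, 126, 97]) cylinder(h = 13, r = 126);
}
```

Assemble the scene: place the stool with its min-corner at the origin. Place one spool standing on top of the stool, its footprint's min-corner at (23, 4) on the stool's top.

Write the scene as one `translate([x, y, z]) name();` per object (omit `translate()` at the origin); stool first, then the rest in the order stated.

stool();
translate([23, 4, 434]) spool();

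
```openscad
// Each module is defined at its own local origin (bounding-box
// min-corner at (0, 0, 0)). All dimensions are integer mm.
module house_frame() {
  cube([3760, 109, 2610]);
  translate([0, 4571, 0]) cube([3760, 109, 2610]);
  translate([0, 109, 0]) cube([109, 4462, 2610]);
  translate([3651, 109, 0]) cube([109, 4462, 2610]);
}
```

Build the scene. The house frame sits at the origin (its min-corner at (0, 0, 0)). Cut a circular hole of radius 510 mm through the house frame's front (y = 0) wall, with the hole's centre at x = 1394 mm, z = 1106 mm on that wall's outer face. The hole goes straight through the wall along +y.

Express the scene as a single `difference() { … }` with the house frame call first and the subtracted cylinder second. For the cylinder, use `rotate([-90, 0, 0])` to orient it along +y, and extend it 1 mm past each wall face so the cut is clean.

difference() {
  house_frame();
  translate([1394, -1, 1106]) rotate([-90, 0, 0]) cylinder(h = 111, r = 510);
}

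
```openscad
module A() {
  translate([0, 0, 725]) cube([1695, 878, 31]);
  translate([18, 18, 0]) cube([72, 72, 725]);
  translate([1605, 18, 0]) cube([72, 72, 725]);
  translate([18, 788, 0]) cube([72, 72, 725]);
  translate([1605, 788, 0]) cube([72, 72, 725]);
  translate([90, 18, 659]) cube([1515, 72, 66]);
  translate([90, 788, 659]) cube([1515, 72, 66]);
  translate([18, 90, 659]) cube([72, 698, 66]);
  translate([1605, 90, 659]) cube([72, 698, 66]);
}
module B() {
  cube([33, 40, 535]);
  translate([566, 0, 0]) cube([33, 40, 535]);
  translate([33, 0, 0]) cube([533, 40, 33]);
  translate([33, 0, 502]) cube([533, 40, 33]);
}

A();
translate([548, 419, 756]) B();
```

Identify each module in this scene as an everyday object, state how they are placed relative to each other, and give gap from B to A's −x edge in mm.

The picture frame's min-x is at 548; the table's min-x is 0; gap = 548 mm.

A is a table. B is a picture frame. The picture frame is on top of the table, centred. The gap from the picture frame to the table's −x edge is 548 mm.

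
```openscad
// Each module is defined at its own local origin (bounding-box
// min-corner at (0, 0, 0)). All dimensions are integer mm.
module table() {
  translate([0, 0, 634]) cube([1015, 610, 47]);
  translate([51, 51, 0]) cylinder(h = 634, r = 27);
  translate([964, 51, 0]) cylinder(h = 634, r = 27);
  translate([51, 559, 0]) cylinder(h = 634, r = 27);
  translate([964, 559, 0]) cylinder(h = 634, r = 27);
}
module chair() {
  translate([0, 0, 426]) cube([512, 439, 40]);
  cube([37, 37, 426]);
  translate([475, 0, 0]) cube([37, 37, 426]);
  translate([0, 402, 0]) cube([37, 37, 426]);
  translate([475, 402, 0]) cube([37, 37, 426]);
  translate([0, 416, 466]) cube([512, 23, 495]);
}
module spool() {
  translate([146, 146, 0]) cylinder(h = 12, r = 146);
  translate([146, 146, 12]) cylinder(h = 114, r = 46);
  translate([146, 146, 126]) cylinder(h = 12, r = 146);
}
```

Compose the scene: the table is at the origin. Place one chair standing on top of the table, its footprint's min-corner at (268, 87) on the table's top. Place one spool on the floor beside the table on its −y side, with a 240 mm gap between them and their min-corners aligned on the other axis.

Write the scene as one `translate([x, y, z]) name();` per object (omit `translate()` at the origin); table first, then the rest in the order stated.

table();
translate([268, 87, 681]) chair();
translate([0, -532, 0]) spool();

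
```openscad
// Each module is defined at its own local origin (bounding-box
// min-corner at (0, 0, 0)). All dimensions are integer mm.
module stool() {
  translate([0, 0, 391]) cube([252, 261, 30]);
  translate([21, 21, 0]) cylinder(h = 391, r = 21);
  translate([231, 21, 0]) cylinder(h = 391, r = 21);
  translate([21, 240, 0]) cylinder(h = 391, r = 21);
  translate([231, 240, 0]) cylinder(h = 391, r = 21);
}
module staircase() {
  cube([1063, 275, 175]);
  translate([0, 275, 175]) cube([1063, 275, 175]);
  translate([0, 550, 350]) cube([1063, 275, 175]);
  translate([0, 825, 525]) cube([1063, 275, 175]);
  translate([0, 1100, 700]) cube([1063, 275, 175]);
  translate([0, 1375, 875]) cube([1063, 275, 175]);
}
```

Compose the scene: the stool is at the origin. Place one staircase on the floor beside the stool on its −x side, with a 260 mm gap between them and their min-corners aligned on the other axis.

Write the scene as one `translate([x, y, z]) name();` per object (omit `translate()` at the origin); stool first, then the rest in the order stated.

stool();
translate([-1323, 0, 0]) staircase();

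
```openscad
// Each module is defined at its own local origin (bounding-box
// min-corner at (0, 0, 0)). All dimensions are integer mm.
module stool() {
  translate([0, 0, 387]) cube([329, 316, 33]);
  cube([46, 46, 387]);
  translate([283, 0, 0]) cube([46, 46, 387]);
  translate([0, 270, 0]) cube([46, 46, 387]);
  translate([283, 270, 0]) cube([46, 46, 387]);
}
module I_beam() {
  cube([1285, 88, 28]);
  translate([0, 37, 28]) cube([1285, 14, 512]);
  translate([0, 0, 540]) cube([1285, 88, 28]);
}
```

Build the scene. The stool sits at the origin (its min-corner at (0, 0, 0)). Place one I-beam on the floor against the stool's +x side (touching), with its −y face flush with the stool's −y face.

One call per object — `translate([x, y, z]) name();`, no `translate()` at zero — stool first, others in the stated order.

stool();
translate([329, 0, 0]) I_beam();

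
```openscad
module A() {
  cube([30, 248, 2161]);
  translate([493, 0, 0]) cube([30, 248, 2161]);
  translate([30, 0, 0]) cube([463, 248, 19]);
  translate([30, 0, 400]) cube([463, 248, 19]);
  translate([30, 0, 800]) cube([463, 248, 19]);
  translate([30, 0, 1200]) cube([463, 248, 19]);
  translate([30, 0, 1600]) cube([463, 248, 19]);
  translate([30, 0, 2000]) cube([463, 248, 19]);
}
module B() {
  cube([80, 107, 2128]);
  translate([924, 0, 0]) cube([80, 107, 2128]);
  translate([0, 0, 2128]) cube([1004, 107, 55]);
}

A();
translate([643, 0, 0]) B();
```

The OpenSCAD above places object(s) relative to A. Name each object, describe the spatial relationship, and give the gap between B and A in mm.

A is a bookshelf. B is a door frame. The door frame is on the floor beside the bookshelf on its +x side. The gap between the door frame and the bookshelf is 120 mm.

The door frame's nearest face is 120 mm from the bookshelf's +x face.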